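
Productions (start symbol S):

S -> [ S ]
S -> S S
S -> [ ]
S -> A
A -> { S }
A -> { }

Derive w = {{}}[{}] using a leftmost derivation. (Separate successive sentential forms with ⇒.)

S ⇒ SS ⇒ AS ⇒ {S}S ⇒ {A}S ⇒ {{}}S ⇒ {{}}[S] ⇒ {{}}[A] ⇒ {{}}[{}]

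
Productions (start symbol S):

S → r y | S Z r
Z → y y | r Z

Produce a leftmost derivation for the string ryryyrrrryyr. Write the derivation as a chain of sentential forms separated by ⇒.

S ⇒ SZr ⇒ SZrZr ⇒ ryZrZr ⇒ ryrZrZr ⇒ ryryyrZr ⇒ ryryyrrZr ⇒ ryryyrrrZr ⇒ ryryyrrrrZr ⇒ ryryyrrrryyr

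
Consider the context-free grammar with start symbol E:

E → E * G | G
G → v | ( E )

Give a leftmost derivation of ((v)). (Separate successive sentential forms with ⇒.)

E ⇒ G ⇒ (E) ⇒ (G) ⇒ ((E)) ⇒ ((G)) ⇒ ((v))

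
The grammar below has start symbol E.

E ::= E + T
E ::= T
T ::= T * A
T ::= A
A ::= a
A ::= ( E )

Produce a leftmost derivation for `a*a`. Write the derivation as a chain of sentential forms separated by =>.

E => T => T*A => A*A => a*A => a*a

E => T   [E ::= T]
T => T*A   [T ::= T * A]
T*A => A*A   [T ::= A]
A*A => a*A   [A ::= a]
a*A => a*a   [A ::= a]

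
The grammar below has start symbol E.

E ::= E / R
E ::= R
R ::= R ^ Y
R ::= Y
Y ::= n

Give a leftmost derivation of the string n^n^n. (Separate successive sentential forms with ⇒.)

E ⇒ R ⇒ R^Y ⇒ R^Y^Y ⇒ Y^Y^Y ⇒ n^Y^Y ⇒ n^n^Y ⇒ n^n^n

E ⇒ R   [E ::= R]
R ⇒ R^Y   [R ::= R ^ Y]
R^Y ⇒ R^Y^Y   [R ::= R ^ Y]
R^Y^Y ⇒ Y^Y^Y   [R ::= Y]
Y^Y^Y ⇒ n^Y^Y   [Y ::= n]
n^Y^Y ⇒ n^n^Y   [Y ::= n]
n^n^Y ⇒ n^n^n   [Y ::= n]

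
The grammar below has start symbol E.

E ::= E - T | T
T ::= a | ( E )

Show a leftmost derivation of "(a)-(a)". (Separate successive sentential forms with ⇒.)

E ⇒ E-T   [E ::= E - T]
E-T ⇒ T-T   [E ::= T]
T-T ⇒ (E)-T   [T ::= ( E )]
(E)-T ⇒ (T)-T   [E ::= T]
(T)-T ⇒ (a)-T   [T ::= a]
(a)-T ⇒ (a)-(E)   [T ::= ( E )]
(a)-(E) ⇒ (a)-(T)   [E ::= T]
(a)-(T) ⇒ (a)-(a)   [T ::= a]

E⇒E-T⇒T-T⇒(E)-T⇒(T)-T⇒(a)-T⇒(a)-(E)⇒(a)-(T)⇒(a)-(a)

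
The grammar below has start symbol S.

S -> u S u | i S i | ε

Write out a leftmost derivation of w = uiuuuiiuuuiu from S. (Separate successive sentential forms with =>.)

S => uSu   [S -> u S u]
uSu => uiSiu   [S -> i S i]
uiSiu => uiuSuiu   [S -> u S u]
uiuSuiu => uiuuSuuiu   [S -> u S u]
uiuuSuuiu => uiuuuSuuuiu   [S -> u S u]
uiuuuSuuuiu => uiuuuiSiuuuiu   [S -> i S i]
uiuuuiSiuuuiu => uiuuuiiuuuiu   [S -> ε]

S=>uSu=>uiSiu=>uiuSuiu=>uiuuSuuiu=>uiuuuSuuuiu=>uiuuuiSiuuuiu=>uiuuuiiuuuiu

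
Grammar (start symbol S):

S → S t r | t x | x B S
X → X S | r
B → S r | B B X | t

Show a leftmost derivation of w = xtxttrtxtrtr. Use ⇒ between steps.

S ⇒ xBS ⇒ xtS ⇒ xtStr ⇒ xtStrtr ⇒ xtxBStrtr ⇒ xtxBBXStrtr ⇒ xtxtBXStrtr ⇒ xtxttXStrtr ⇒ xtxttrStrtr ⇒ xtxttrtxtrtr

S ⇒ xBS   [S → x B S]
xBS ⇒ xtS   [B → t]
xtS ⇒ xtStr   [S → S t r]
xtStr ⇒ xtStrtr   [S → S t r]
xtStrtr ⇒ xtxBStrtr   [S → x B S]
xtxBStrtr ⇒ xtxBBXStrtr   [B → B B X]
xtxBBXStrtr ⇒ xtxtBXStrtr   [B → t]
xtxtBXStrtr ⇒ xtxttXStrtr   [B → t]
xtxttXStrtr ⇒ xtxttrStrtr   [X → r]
xtxttrStrtr ⇒ xtxttrtxtrtr   [S → t x]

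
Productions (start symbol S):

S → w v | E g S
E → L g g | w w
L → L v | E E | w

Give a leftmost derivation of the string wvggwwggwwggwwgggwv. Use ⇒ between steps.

S ⇒ EgS ⇒ LgggS ⇒ EEgggS ⇒ LggEgggS ⇒ EEggEgggS ⇒ LggEggEgggS ⇒ EEggEggEgggS ⇒ LggEggEggEgggS ⇒ LvggEggEggEgggS ⇒ wvggEggEggEgggS ⇒ wvggwwggEggEgggS ⇒ wvggwwggwwggEgggS ⇒ wvggwwggwwggwwgggS ⇒ wvggwwggwwggwwgggwv

S ⇒ EgS   [S → E g S]
EgS ⇒ LgggS   [E → L g g]
LgggS ⇒ EEgggS   [L → E E]
EEgggS ⇒ LggEgggS   [E → L g g]
LggEgggS ⇒ EEggEgggS   [L → E E]
EEggEgggS ⇒ LggEggEgggS   [E → L g g]
LggEggEgggS ⇒ EEggEggEgggS   [L → E E]
EEggEggEgggS ⇒ LggEggEggEgggS   [E → L g g]
LggEggEggEgggS ⇒ LvggEggEggEgggS   [L → L v]
LvggEggEggEgggS ⇒ wvggEggEggEgggS   [L → w]
wvggEggEggEgggS ⇒ wvggwwggEggEgggS   [E → w w]
wvggwwggEggEgggS ⇒ wvggwwggwwggEgggS   [E → w w]
wvggwwggwwggEgggS ⇒ wvggwwggwwggwwgggS   [E → w w]
wvggwwggwwggwwgggS ⇒ wvggwwggwwggwwgggwv   [S → w v]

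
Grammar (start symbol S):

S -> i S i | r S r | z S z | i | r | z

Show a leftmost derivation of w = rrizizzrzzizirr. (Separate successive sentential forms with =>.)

S => rSr   [S -> r S r]
rSr => rrSrr   [S -> r S r]
rrSrr => rriSirr   [S -> i S i]
rriSirr => rrizSzirr   [S -> z S z]
rrizSzirr => rriziSizirr   [S -> i S i]
rriziSizirr => rrizizSzizirr   [S -> z S z]
rrizizSzizirr => rrizizzSzzizirr   [S -> z S z]
rrizizzSzzizirr => rrizizzrzzizirr   [S -> r]

S => rSr => rrSrr => rriSirr => rrizSzirr => rriziSizirr => rrizizSzizirr => rrizizzSzzizirr => rrizizzrzzizirr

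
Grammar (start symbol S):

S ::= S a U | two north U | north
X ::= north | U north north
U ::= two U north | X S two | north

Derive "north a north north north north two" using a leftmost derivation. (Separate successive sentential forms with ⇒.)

S ⇒ S a U ⇒ north a U ⇒ north a X S two ⇒ north a U north north S two ⇒ north a north north north S two ⇒ north a north north north north two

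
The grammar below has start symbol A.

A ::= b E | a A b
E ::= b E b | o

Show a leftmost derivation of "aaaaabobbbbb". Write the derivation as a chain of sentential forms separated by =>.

A=>aAb=>aaAbb=>aaaAbbb=>aaaaAbbbb=>aaaaaAbbbbb=>aaaaabEbbbbb=>aaaaabobbbbb

A => aAb   [A ::= a A b]
aAb => aaAbb   [A ::= a A b]
aaAbb => aaaAbbb   [A ::= a A b]
aaaAbbb => aaaaAbbbb   [A ::= a A b]
aaaaAbbbb => aaaaaAbbbbb   [A ::= a A b]
aaaaaAbbbbb => aaaaabEbbbbb   [A ::= b E]
aaaaabEbbbbb => aaaaabobbbbb   [E ::= o]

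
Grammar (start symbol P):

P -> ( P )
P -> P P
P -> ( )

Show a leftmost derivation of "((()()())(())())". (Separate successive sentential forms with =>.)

P => (P) => (PP) => (PPP) => ((P)PP) => ((PP)PP) => ((PPP)PP) => ((()PP)PP) => ((()()P)PP) => ((()()())PP) => ((()()())(P)P) => ((()()())(())P) => ((()()())(())())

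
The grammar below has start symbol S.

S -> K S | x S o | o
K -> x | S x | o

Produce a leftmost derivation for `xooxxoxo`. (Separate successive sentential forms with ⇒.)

S⇒KS⇒SxS⇒xSoxS⇒xooxS⇒xooxKS⇒xooxxS⇒xooxxKS⇒xooxxSxS⇒xooxxoxS⇒xooxxoxo

S ⇒ KS   [S -> K S]
KS ⇒ SxS   [K -> S x]
SxS ⇒ xSoxS   [S -> x S o]
xSoxS ⇒ xooxS   [S -> o]
xooxS ⇒ xooxKS   [S -> K S]
xooxKS ⇒ xooxxS   [K -> x]
xooxxS ⇒ xooxxKS   [S -> K S]
xooxxKS ⇒ xooxxSxS   [K -> S x]
xooxxSxS ⇒ xooxxoxS   [S -> o]
xooxxoxS ⇒ xooxxoxo   [S -> o]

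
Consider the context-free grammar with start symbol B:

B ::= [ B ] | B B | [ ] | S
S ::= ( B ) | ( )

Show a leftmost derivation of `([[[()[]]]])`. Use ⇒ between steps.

B ⇒ S ⇒ (B) ⇒ ([B]) ⇒ ([[B]]) ⇒ ([[[B]]]) ⇒ ([[[BB]]]) ⇒ ([[[SB]]]) ⇒ ([[[()B]]]) ⇒ ([[[()[]]]])

B ⇒ S   [B ::= S]
S ⇒ (B)   [S ::= ( B )]
(B) ⇒ ([B])   [B ::= [ B ]]
([B]) ⇒ ([[B]])   [B ::= [ B ]]
([[B]]) ⇒ ([[[B]]])   [B ::= [ B ]]
([[[B]]]) ⇒ ([[[BB]]])   [B ::= B B]
([[[BB]]]) ⇒ ([[[SB]]])   [B ::= S]
([[[SB]]]) ⇒ ([[[()B]]])   [S ::= ( )]
([[[()B]]]) ⇒ ([[[()[]]]])   [B ::= [ ]]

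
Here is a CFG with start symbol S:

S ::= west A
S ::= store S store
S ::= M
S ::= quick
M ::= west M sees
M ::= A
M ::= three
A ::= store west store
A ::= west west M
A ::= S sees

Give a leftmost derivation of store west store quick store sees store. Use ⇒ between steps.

S ⇒ store S store ⇒ store west A store ⇒ store west S sees store ⇒ store west store S store sees store ⇒ store west store quick store sees store

S ⇒ store S store   [S ::= store S store]
store S store ⇒ store west A store   [S ::= west A]
store west A store ⇒ store west S sees store   [A ::= S sees]
store west S sees store ⇒ store west store S store sees store   [S ::= store S store]
store west store S store sees store ⇒ store west store quick store sees store   [S ::= quick]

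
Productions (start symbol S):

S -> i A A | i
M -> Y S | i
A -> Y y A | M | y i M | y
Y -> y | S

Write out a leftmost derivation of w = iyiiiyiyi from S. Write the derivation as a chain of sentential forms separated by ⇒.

S⇒iAA⇒iyiMA⇒iyiYSA⇒iyiSSA⇒iyiiSA⇒iyiiiA⇒iyiiiyiM⇒iyiiiyiYS⇒iyiiiyiyS⇒iyiiiyiyi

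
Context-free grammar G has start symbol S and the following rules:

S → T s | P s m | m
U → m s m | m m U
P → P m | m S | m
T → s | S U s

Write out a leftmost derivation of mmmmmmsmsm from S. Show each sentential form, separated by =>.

S => Psm => mSsm => mPsmsm => mPmsmsm => mPmmsmsm => mPmmmsmsm => mmSmmmsmsm => mmmmmmsmsm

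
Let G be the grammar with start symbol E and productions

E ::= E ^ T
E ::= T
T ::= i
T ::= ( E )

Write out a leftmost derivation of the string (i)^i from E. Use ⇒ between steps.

E ⇒ E^T ⇒ T^T ⇒ (E)^T ⇒ (T)^T ⇒ (i)^T ⇒ (i)^i

E ⇒ E^T   [E ::= E ^ T]
E^T ⇒ T^T   [E ::= T]
T^T ⇒ (E)^T   [T ::= ( E )]
(E)^T ⇒ (T)^T   [E ::= T]
(T)^T ⇒ (i)^T   [T ::= i]
(i)^T ⇒ (i)^i   [T ::= i]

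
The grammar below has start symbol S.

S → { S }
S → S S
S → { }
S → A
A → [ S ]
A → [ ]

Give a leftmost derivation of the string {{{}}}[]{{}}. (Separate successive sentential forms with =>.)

S=>SS=>SSS=>{S}SS=>{{S}}SS=>{{{}}}SS=>{{{}}}AS=>{{{}}}[]S=>{{{}}}[]{S}=>{{{}}}[]{{}}

S => SS   [S → S S]
SS => SSS   [S → S S]
SSS => {S}SS   [S → { S }]
{S}SS => {{S}}SS   [S → { S }]
{{S}}SS => {{{}}}SS   [S → { }]
{{{}}}SS => {{{}}}AS   [S → A]
{{{}}}AS => {{{}}}[]S   [A → [ ]]
{{{}}}[]S => {{{}}}[]{S}   [S → { S }]
{{{}}}[]{S} => {{{}}}[]{{}}   [S → { }]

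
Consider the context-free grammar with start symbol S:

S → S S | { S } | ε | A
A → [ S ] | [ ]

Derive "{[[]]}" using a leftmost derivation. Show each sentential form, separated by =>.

S => {S} => {SS} => {AS} => {[S]S} => {[SS]S} => {[AS]S} => {[[S]S]S} => {[[]S]S} => {[[]]S} => {[[]]}

S => {S}   [S → { S }]
{S} => {SS}   [S → S S]
{SS} => {AS}   [S → A]
{AS} => {[S]S}   [A → [ S ]]
{[S]S} => {[SS]S}   [S → S S]
{[SS]S} => {[AS]S}   [S → A]
{[AS]S} => {[[S]S]S}   [A → [ S ]]
{[[S]S]S} => {[[]S]S}   [S → ε]
{[[]S]S} => {[[]]S}   [S → ε]
{[[]]S} => {[[]]}   [S → ε]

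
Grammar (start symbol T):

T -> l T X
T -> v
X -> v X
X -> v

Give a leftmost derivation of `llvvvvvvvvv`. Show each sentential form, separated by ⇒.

T ⇒ lTX   [T -> l T X]
lTX ⇒ llTXX   [T -> l T X]
llTXX ⇒ llvXX   [T -> v]
llvXX ⇒ llvvXX   [X -> v X]
llvvXX ⇒ llvvvXX   [X -> v X]
llvvvXX ⇒ llvvvvXX   [X -> v X]
llvvvvXX ⇒ llvvvvvXX   [X -> v X]
llvvvvvXX ⇒ llvvvvvvXX   [X -> v X]
llvvvvvvXX ⇒ llvvvvvvvXX   [X -> v X]
llvvvvvvvXX ⇒ llvvvvvvvvX   [X -> v]
llvvvvvvvvX ⇒ llvvvvvvvvv   [X -> v]

T ⇒ lTX ⇒ llTXX ⇒ llvXX ⇒ llvvXX ⇒ llvvvXX ⇒ llvvvvXX ⇒ llvvvvvXX ⇒ llvvvvvvXX ⇒ llvvvvvvvXX ⇒ llvvvvvvvvX ⇒ llvvvvvvvvv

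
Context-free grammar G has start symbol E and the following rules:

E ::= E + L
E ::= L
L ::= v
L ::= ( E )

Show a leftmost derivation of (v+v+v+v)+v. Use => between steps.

E => E+L => L+L => (E)+L => (E+L)+L => (E+L+L)+L => (E+L+L+L)+L => (L+L+L+L)+L => (v+L+L+L)+L => (v+v+L+L)+L => (v+v+v+L)+L => (v+v+v+v)+L => (v+v+v+v)+v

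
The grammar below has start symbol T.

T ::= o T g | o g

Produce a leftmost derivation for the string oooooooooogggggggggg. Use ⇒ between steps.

T ⇒ oTg ⇒ ooTgg ⇒ oooTggg ⇒ ooooTgggg ⇒ oooooTggggg ⇒ ooooooTgggggg ⇒ oooooooTggggggg ⇒ ooooooooTgggggggg ⇒ oooooooooTggggggggg ⇒ oooooooooogggggggggg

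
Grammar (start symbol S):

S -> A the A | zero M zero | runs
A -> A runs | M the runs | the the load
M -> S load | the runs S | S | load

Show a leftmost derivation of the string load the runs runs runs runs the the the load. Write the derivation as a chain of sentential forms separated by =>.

S => A the A => A runs the A => A runs runs the A => A runs runs runs the A => M the runs runs runs runs the A => load the runs runs runs runs the A => load the runs runs runs runs the the the load

S => A the A   [S -> A the A]
A the A => A runs the A   [A -> A runs]
A runs the A => A runs runs the A   [A -> A runs]
A runs runs the A => A runs runs runs the A   [A -> A runs]
A runs runs runs the A => M the runs runs runs runs the A   [A -> M the runs]
M the runs runs runs runs the A => load the runs runs runs runs the A   [M -> load]
load the runs runs runs runs the A => load the runs runs runs runs the the the load   [A -> the the load]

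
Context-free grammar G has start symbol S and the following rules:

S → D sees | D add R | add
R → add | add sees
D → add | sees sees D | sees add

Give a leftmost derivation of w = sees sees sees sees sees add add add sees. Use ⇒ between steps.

S ⇒ D add R   [S → D add R]
D add R ⇒ sees sees D add R   [D → sees sees D]
sees sees D add R ⇒ sees sees sees sees D add R   [D → sees sees D]
sees sees sees sees D add R ⇒ sees sees sees sees sees add add R   [D → sees add]
sees sees sees sees sees add add R ⇒ sees sees sees sees sees add add add sees   [R → add sees]

S ⇒ D add R ⇒ sees sees D add R ⇒ sees sees sees sees D add R ⇒ sees sees sees sees sees add add R ⇒ sees sees sees sees sees add add add sees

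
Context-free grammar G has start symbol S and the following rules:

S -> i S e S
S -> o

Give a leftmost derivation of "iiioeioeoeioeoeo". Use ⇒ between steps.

S ⇒ iSeS   [S -> i S e S]
iSeS ⇒ iiSeSeS   [S -> i S e S]
iiSeSeS ⇒ iiiSeSeSeS   [S -> i S e S]
iiiSeSeSeS ⇒ iiioeSeSeS   [S -> o]
iiioeSeSeS ⇒ iiioeiSeSeSeS   [S -> i S e S]
iiioeiSeSeSeS ⇒ iiioeioeSeSeS   [S -> o]
iiioeioeSeSeS ⇒ iiioeioeoeSeS   [S -> o]
iiioeioeoeSeS ⇒ iiioeioeoeiSeSeS   [S -> i S e S]
iiioeioeoeiSeSeS ⇒ iiioeioeoeioeSeS   [S -> o]
iiioeioeoeioeSeS ⇒ iiioeioeoeioeoeS   [S -> o]
iiioeioeoeioeoeS ⇒ iiioeioeoeioeoeo   [S -> o]

S ⇒ iSeS ⇒ iiSeSeS ⇒ iiiSeSeSeS ⇒ iiioeSeSeS ⇒ iiioeiSeSeSeS ⇒ iiioeioeSeSeS ⇒ iiioeioeoeSeS ⇒ iiioeioeoeiSeSeS ⇒ iiioeioeoeioeSeS ⇒ iiioeioeoeioeoeS ⇒ iiioeioeoeioeoeo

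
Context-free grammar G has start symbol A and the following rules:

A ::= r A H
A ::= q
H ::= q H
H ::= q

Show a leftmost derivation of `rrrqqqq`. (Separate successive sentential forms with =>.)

A => rAH => rrAHH => rrrAHHH => rrrqHHH => rrrqqHH => rrrqqqH => rrrqqqq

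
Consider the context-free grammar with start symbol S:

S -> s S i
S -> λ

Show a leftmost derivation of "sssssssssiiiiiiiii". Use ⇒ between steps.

S ⇒ sSi ⇒ ssSii ⇒ sssSiii ⇒ ssssSiiii ⇒ sssssSiiiii ⇒ ssssssSiiiiii ⇒ sssssssSiiiiiii ⇒ ssssssssSiiiiiiii ⇒ sssssssssSiiiiiiiii ⇒ sssssssssiiiiiiiii

S ⇒ sSi   [S -> s S i]
sSi ⇒ ssSii   [S -> s S i]
ssSii ⇒ sssSiii   [S -> s S i]
sssSiii ⇒ ssssSiiii   [S -> s S i]
ssssSiiii ⇒ sssssSiiiii   [S -> s S i]
sssssSiiiii ⇒ ssssssSiiiiii   [S -> s S i]
ssssssSiiiiii ⇒ sssssssSiiiiiii   [S -> s S i]
sssssssSiiiiiii ⇒ ssssssssSiiiiiiii   [S -> s S i]
ssssssssSiiiiiiii ⇒ sssssssssSiiiiiiiii   [S -> s S i]
sssssssssSiiiiiiiii ⇒ sssssssssiiiiiiiii   [S -> λ]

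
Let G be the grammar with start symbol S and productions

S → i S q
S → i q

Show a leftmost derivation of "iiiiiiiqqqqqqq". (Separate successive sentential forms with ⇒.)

S ⇒ iSq   [S → i S q]
iSq ⇒ iiSqq   [S → i S q]
iiSqq ⇒ iiiSqqq   [S → i S q]
iiiSqqq ⇒ iiiiSqqqq   [S → i S q]
iiiiSqqqq ⇒ iiiiiSqqqqq   [S → i S q]
iiiiiSqqqqq ⇒ iiiiiiSqqqqqq   [S → i S q]
iiiiiiSqqqqqq ⇒ iiiiiiiqqqqqqq   [S → i q]

S ⇒ iSq ⇒ iiSqq ⇒ iiiSqqq ⇒ iiiiSqqqq ⇒ iiiiiSqqqqq ⇒ iiiiiiSqqqqqq ⇒ iiiiiiiqqqqqqq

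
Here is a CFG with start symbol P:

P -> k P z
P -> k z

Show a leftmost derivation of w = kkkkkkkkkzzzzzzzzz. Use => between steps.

P => kPz   [P -> k P z]
kPz => kkPzz   [P -> k P z]
kkPzz => kkkPzzz   [P -> k P z]
kkkPzzz => kkkkPzzzz   [P -> k P z]
kkkkPzzzz => kkkkkPzzzzz   [P -> k P z]
kkkkkPzzzzz => kkkkkkPzzzzzz   [P -> k P z]
kkkkkkPzzzzzz => kkkkkkkPzzzzzzz   [P -> k P z]
kkkkkkkPzzzzzzz => kkkkkkkkPzzzzzzzz   [P -> k P z]
kkkkkkkkPzzzzzzzz => kkkkkkkkkzzzzzzzzz   [P -> k z]

P=>kPz=>kkPzz=>kkkPzzz=>kkkkPzzzz=>kkkkkPzzzzz=>kkkkkkPzzzzzz=>kkkkkkkPzzzzzzz=>kkkkkkkkPzzzzzzzz=>kkkkkkkkkzzzzzzzzz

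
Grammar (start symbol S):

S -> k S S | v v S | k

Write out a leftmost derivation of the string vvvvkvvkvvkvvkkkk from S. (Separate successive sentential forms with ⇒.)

S ⇒ vvS ⇒ vvvvS ⇒ vvvvkSS ⇒ vvvvkvvSS ⇒ vvvvkvvkSSS ⇒ vvvvkvvkvvSSS ⇒ vvvvkvvkvvkSSSS ⇒ vvvvkvvkvvkvvSSSS ⇒ vvvvkvvkvvkvvkSSS ⇒ vvvvkvvkvvkvvkkSS ⇒ vvvvkvvkvvkvvkkkS ⇒ vvvvkvvkvvkvvkkkk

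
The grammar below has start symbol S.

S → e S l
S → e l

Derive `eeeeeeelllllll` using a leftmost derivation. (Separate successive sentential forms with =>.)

S => eSl => eeSll => eeeSlll => eeeeSllll => eeeeeSlllll => eeeeeeSllllll => eeeeeeelllllll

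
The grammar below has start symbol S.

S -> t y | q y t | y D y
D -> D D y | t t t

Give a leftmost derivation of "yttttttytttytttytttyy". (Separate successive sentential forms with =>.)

S => yDy   [S -> y D y]
yDy => yDDyy   [D -> D D y]
yDDyy => yDDyDyy   [D -> D D y]
yDDyDyy => yDDyDyDyy   [D -> D D y]
yDDyDyDyy => yDDyDyDyDyy   [D -> D D y]
yDDyDyDyDyy => ytttDyDyDyDyy   [D -> t t t]
ytttDyDyDyDyy => yttttttyDyDyDyy   [D -> t t t]
yttttttyDyDyDyy => yttttttytttyDyDyy   [D -> t t t]
yttttttytttyDyDyy => yttttttytttytttyDyy   [D -> t t t]
yttttttytttytttyDyy => yttttttytttytttytttyy   [D -> t t t]

S=>yDy=>yDDyy=>yDDyDyy=>yDDyDyDyy=>yDDyDyDyDyy=>ytttDyDyDyDyy=>yttttttyDyDyDyy=>yttttttytttyDyDyy=>yttttttytttytttyDyy=>yttttttytttytttytttyy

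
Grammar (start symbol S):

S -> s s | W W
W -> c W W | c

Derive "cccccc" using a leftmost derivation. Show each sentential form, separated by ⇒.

S ⇒ WW ⇒ cW ⇒ ccWW ⇒ cccWWW ⇒ ccccWW ⇒ cccccW ⇒ cccccc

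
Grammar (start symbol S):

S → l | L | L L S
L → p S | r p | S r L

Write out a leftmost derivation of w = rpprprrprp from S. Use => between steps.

S => LLS => rpLS => rppSS => rppLS => rppSrLS => rppLrLS => rpprprLS => rpprprrpS => rpprprrpL => rpprprrprp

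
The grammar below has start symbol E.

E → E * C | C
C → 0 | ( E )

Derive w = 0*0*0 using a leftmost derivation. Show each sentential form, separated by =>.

E => E*C   [E → E * C]
E*C => E*C*C   [E → E * C]
E*C*C => C*C*C   [E → C]
C*C*C => 0*C*C   [C → 0]
0*C*C => 0*0*C   [C → 0]
0*0*C => 0*0*0   [C → 0]

E=>E*C=>E*C*C=>C*C*C=>0*C*C=>0*0*C=>0*0*0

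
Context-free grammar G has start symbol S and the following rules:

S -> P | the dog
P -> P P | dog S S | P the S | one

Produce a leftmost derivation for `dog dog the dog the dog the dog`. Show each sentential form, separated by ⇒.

S ⇒ P ⇒ dog S S ⇒ dog P S ⇒ dog dog S S S ⇒ dog dog the dog S S ⇒ dog dog the dog the dog S ⇒ dog dog the dog the dog the dog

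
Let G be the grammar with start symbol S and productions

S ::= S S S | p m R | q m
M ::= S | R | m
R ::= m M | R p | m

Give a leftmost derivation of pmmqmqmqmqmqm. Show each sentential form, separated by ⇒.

S ⇒ pmR   [S ::= p m R]
pmR ⇒ pmmM   [R ::= m M]
pmmM ⇒ pmmS   [M ::= S]
pmmS ⇒ pmmSSS   [S ::= S S S]
pmmSSS ⇒ pmmSSSSS   [S ::= S S S]
pmmSSSSS ⇒ pmmqmSSSS   [S ::= q m]
pmmqmSSSS ⇒ pmmqmqmSSS   [S ::= q m]
pmmqmqmSSS ⇒ pmmqmqmqmSS   [S ::= q m]
pmmqmqmqmSS ⇒ pmmqmqmqmqmS   [S ::= q m]
pmmqmqmqmqmS ⇒ pmmqmqmqmqmqm   [S ::= q m]

S⇒pmR⇒pmmM⇒pmmS⇒pmmSSS⇒pmmSSSSS⇒pmmqmSSSS⇒pmmqmqmSSS⇒pmmqmqmqmSS⇒pmmqmqmqmqmS⇒pmmqmqmqmqmqm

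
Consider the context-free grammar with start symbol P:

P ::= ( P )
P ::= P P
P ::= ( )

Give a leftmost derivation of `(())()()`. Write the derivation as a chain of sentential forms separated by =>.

P => PP   [P ::= P P]
PP => PPP   [P ::= P P]
PPP => (P)PP   [P ::= ( P )]
(P)PP => (())PP   [P ::= ( )]
(())PP => (())()P   [P ::= ( )]
(())()P => (())()()   [P ::= ( )]

P => PP => PPP => (P)PP => (())PP => (())()P => (())()()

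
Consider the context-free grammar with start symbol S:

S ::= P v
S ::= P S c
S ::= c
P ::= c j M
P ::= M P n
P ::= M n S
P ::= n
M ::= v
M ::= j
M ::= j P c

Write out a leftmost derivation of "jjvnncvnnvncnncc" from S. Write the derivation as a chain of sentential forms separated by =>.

S => PSc   [S ::= P S c]
PSc => MPnSc   [P ::= M P n]
MPnSc => jPcPnSc   [M ::= j P c]
jPcPnSc => jMPncPnSc   [P ::= M P n]
jMPncPnSc => jjPcPncPnSc   [M ::= j P c]
jjPcPncPnSc => jjMPncPncPnSc   [P ::= M P n]
jjMPncPncPnSc => jjvPncPncPnSc   [M ::= v]
jjvPncPncPnSc => jjvnncPncPnSc   [P ::= n]
jjvnncPncPnSc => jjvnncMnSncPnSc   [P ::= M n S]
jjvnncMnSncPnSc => jjvnncvnSncPnSc   [M ::= v]
jjvnncvnSncPnSc => jjvnncvnPvncPnSc   [S ::= P v]
jjvnncvnPvncPnSc => jjvnncvnnvncPnSc   [P ::= n]
jjvnncvnnvncPnSc => jjvnncvnnvncnnSc   [P ::= n]
jjvnncvnnvncnnSc => jjvnncvnnvncnncc   [S ::= c]

S => PSc => MPnSc => jPcPnSc => jMPncPnSc => jjPcPncPnSc => jjMPncPncPnSc => jjvPncPncPnSc => jjvnncPncPnSc => jjvnncMnSncPnSc => jjvnncvnSncPnSc => jjvnncvnPvncPnSc => jjvnncvnnvncPnSc => jjvnncvnnvncnnSc => jjvnncvnnvncnncc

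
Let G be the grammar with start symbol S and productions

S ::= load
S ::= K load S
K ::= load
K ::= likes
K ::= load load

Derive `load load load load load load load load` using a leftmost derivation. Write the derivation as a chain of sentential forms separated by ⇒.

S ⇒ K load S ⇒ load load load S ⇒ load load load K load S ⇒ load load load load load S ⇒ load load load load load K load S ⇒ load load load load load load load S ⇒ load load load load load load load load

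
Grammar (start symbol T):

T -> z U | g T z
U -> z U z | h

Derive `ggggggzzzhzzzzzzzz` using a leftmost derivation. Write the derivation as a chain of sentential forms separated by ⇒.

T ⇒ gTz ⇒ ggTzz ⇒ gggTzzz ⇒ ggggTzzzz ⇒ gggggTzzzzz ⇒ ggggggTzzzzzz ⇒ ggggggzUzzzzzz ⇒ ggggggzzUzzzzzzz ⇒ ggggggzzzUzzzzzzzz ⇒ ggggggzzzhzzzzzzzz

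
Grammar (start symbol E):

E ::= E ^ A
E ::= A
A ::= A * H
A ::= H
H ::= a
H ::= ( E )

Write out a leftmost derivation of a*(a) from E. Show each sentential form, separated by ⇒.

E ⇒ A ⇒ A*H ⇒ H*H ⇒ a*H ⇒ a*(E) ⇒ a*(A) ⇒ a*(H) ⇒ a*(a)

E ⇒ A   [E ::= A]
A ⇒ A*H   [A ::= A * H]
A*H ⇒ H*H   [A ::= H]
H*H ⇒ a*H   [H ::= a]
a*H ⇒ a*(E)   [H ::= ( E )]
a*(E) ⇒ a*(A)   [E ::= A]
a*(A) ⇒ a*(H)   [A ::= H]
a*(H) ⇒ a*(a)   [H ::= a]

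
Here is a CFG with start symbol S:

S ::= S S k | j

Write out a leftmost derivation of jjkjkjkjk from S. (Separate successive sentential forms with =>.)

S => SSk   [S ::= S S k]
SSk => SSkSk   [S ::= S S k]
SSkSk => SSkSkSk   [S ::= S S k]
SSkSkSk => SSkSkSkSk   [S ::= S S k]
SSkSkSkSk => jSkSkSkSk   [S ::= j]
jSkSkSkSk => jjkSkSkSk   [S ::= j]
jjkSkSkSk => jjkjkSkSk   [S ::= j]
jjkjkSkSk => jjkjkjkSk   [S ::= j]
jjkjkjkSk => jjkjkjkjk   [S ::= j]

S=>SSk=>SSkSk=>SSkSkSk=>SSkSkSkSk=>jSkSkSkSk=>jjkSkSkSk=>jjkjkSkSk=>jjkjkjkSk=>jjkjkjkjk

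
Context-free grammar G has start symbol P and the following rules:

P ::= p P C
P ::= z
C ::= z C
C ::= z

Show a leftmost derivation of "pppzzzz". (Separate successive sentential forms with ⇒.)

P ⇒ pPC   [P ::= p P C]
pPC ⇒ ppPCC   [P ::= p P C]
ppPCC ⇒ pppPCCC   [P ::= p P C]
pppPCCC ⇒ pppzCCC   [P ::= z]
pppzCCC ⇒ pppzzCC   [C ::= z]
pppzzCC ⇒ pppzzzC   [C ::= z]
pppzzzC ⇒ pppzzzz   [C ::= z]

P ⇒ pPC ⇒ ppPCC ⇒ pppPCCC ⇒ pppzCCC ⇒ pppzzCC ⇒ pppzzzC ⇒ pppzzzz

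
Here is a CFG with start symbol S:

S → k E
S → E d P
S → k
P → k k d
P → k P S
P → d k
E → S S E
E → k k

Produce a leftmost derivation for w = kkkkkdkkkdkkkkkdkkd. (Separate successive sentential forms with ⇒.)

S⇒EdP⇒SSEdP⇒kESEdP⇒kkkSEdP⇒kkkEdPEdP⇒kkkkkdPEdP⇒kkkkkdkPSEdP⇒kkkkkdkkkdSEdP⇒kkkkkdkkkdkEEdP⇒kkkkkdkkkdkkkEdP⇒kkkkkdkkkdkkkkkdP⇒kkkkkdkkkdkkkkkdkkd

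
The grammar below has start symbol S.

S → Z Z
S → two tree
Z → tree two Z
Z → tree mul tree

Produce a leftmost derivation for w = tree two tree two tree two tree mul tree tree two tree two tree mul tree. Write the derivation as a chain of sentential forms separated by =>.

S => Z Z   [S → Z Z]
Z Z => tree two Z Z   [Z → tree two Z]
tree two Z Z => tree two tree two Z Z   [Z → tree two Z]
tree two tree two Z Z => tree two tree two tree two Z Z   [Z → tree two Z]
tree two tree two tree two Z Z => tree two tree two tree two tree mul tree Z   [Z → tree mul tree]
tree two tree two tree two tree mul tree Z => tree two tree two tree two tree mul tree tree two Z   [Z → tree two Z]
tree two tree two tree two tree mul tree tree two Z => tree two tree two tree two tree mul tree tree two tree two Z   [Z → tree two Z]
tree two tree two tree two tree mul tree tree two tree two Z => tree two tree two tree two tree mul tree tree two tree two tree mul tree   [Z → tree mul tree]

S => Z Z => tree two Z Z => tree two tree two Z Z => tree two tree two tree two Z Z => tree two tree two tree two tree mul tree Z => tree two tree two tree two tree mul tree tree two Z => tree two tree two tree two tree mul tree tree two tree two Z => tree two tree two tree two tree mul tree tree two tree two tree mul tree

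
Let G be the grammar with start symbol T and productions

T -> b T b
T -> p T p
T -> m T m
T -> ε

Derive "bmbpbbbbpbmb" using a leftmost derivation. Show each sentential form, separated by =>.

T => bTb   [T -> b T b]
bTb => bmTmb   [T -> m T m]
bmTmb => bmbTbmb   [T -> b T b]
bmbTbmb => bmbpTpbmb   [T -> p T p]
bmbpTpbmb => bmbpbTbpbmb   [T -> b T b]
bmbpbTbpbmb => bmbpbbTbbpbmb   [T -> b T b]
bmbpbbTbbpbmb => bmbpbbbbpbmb   [T -> ε]

T=>bTb=>bmTmb=>bmbTbmb=>bmbpTpbmb=>bmbpbTbpbmb=>bmbpbbTbbpbmb=>bmbpbbbbpbmb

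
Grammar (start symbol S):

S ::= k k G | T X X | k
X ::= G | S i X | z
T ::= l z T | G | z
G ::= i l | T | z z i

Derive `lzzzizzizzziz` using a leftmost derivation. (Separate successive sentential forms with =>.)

S => TXX => lzTXX => lzGXX => lzzziXX => lzzziGX => lzzzizziX => lzzzizziSiX => lzzzizziTXXiX => lzzzizzizXXiX => lzzzizzizzXiX => lzzzizzizzziX => lzzzizzizzziz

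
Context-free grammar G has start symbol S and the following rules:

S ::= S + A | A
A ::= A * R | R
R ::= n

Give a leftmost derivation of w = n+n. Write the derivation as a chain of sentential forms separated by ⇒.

S ⇒ S+A   [S ::= S + A]
S+A ⇒ A+A   [S ::= A]
A+A ⇒ R+A   [A ::= R]
R+A ⇒ n+A   [R ::= n]
n+A ⇒ n+R   [A ::= R]
n+R ⇒ n+n   [R ::= n]

S ⇒ S+A ⇒ A+A ⇒ R+A ⇒ n+A ⇒ n+R ⇒ n+n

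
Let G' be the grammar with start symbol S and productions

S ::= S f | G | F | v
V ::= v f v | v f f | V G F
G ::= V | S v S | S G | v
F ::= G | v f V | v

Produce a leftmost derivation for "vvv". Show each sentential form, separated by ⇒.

S ⇒ F ⇒ G ⇒ SvS ⇒ vvS ⇒ vvv

S ⇒ F   [S ::= F]
F ⇒ G   [F ::= G]
G ⇒ SvS   [G ::= S v S]
SvS ⇒ vvS   [S ::= v]
vvS ⇒ vvv   [S ::= v]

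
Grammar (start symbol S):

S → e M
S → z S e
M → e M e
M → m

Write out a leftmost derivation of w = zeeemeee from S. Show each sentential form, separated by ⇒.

S ⇒ zSe   [S → z S e]
zSe ⇒ zeMe   [S → e M]
zeMe ⇒ zeeMee   [M → e M e]
zeeMee ⇒ zeeeMeee   [M → e M e]
zeeeMeee ⇒ zeeemeee   [M → m]

S⇒zSe⇒zeMe⇒zeeMee⇒zeeeMeee⇒zeeemeee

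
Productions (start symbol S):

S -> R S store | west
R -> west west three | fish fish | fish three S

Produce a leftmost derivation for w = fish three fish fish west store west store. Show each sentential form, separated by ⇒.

S ⇒ R S store   [S -> R S store]
R S store ⇒ fish three S S store   [R -> fish three S]
fish three S S store ⇒ fish three R S store S store   [S -> R S store]
fish three R S store S store ⇒ fish three fish fish S store S store   [R -> fish fish]
fish three fish fish S store S store ⇒ fish three fish fish west store S store   [S -> west]
fish three fish fish west store S store ⇒ fish three fish fish west store west store   [S -> west]

S ⇒ R S store ⇒ fish three S S store ⇒ fish three R S store S store ⇒ fish three fish fish S store S store ⇒ fish three fish fish west store S store ⇒ fish three fish fish west store west store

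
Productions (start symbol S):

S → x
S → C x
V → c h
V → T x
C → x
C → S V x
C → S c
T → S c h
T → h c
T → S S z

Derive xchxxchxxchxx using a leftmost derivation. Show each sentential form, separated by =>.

S => Cx => SVxx => CxVxx => SVxxVxx => CxVxxVxx => SVxxVxxVxx => xVxxVxxVxx => xchxxVxxVxx => xchxxchxxVxx => xchxxchxxchxx

S => Cx   [S → C x]
Cx => SVxx   [C → S V x]
SVxx => CxVxx   [S → C x]
CxVxx => SVxxVxx   [C → S V x]
SVxxVxx => CxVxxVxx   [S → C x]
CxVxxVxx => SVxxVxxVxx   [C → S V x]
SVxxVxxVxx => xVxxVxxVxx   [S → x]
xVxxVxxVxx => xchxxVxxVxx   [V → c h]
xchxxVxxVxx => xchxxchxxVxx   [V → c h]
xchxxchxxVxx => xchxxchxxchxx   [V → c h]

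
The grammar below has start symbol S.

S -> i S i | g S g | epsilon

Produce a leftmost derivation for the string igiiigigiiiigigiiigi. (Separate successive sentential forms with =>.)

S => iSi   [S -> i S i]
iSi => igSgi   [S -> g S g]
igSgi => igiSigi   [S -> i S i]
igiSigi => igiiSiigi   [S -> i S i]
igiiSiigi => igiiiSiiigi   [S -> i S i]
igiiiSiiigi => igiiigSgiiigi   [S -> g S g]
igiiigSgiiigi => igiiigiSigiiigi   [S -> i S i]
igiiigiSigiiigi => igiiigigSgigiiigi   [S -> g S g]
igiiigigSgigiiigi => igiiigigiSigigiiigi   [S -> i S i]
igiiigigiSigigiiigi => igiiigigiiSiigigiiigi   [S -> i S i]
igiiigigiiSiigigiiigi => igiiigigiiiigigiiigi   [S -> epsilon]

S=>iSi=>igSgi=>igiSigi=>igiiSiigi=>igiiiSiiigi=>igiiigSgiiigi=>igiiigiSigiiigi=>igiiigigSgigiiigi=>igiiigigiSigigiiigi=>igiiigigiiSiigigiiigi=>igiiigigiiiigigiiigi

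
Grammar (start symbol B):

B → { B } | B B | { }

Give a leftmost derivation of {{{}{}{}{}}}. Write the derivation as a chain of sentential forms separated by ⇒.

B ⇒ {B} ⇒ {{B}} ⇒ {{BB}} ⇒ {{BBB}} ⇒ {{BBBB}} ⇒ {{{}BBB}} ⇒ {{{}{}BB}} ⇒ {{{}{}{}B}} ⇒ {{{}{}{}{}}}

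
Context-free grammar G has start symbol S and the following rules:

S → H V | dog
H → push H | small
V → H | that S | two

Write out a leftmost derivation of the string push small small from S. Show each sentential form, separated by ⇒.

S ⇒ H V ⇒ push H V ⇒ push small V ⇒ push small H ⇒ push small small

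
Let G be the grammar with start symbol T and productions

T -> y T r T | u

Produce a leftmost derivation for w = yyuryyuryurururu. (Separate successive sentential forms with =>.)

T => yTrT   [T -> y T r T]
yTrT => yyTrTrT   [T -> y T r T]
yyTrTrT => yyurTrT   [T -> u]
yyurTrT => yyuryTrTrT   [T -> y T r T]
yyuryTrTrT => yyuryyTrTrTrT   [T -> y T r T]
yyuryyTrTrTrT => yyuryyurTrTrT   [T -> u]
yyuryyurTrTrT => yyuryyuryTrTrTrT   [T -> y T r T]
yyuryyuryTrTrTrT => yyuryyuryurTrTrT   [T -> u]
yyuryyuryurTrTrT => yyuryyuryururTrT   [T -> u]
yyuryyuryururTrT => yyuryyuryurururT   [T -> u]
yyuryyuryurururT => yyuryyuryurururu   [T -> u]

T=>yTrT=>yyTrTrT=>yyurTrT=>yyuryTrTrT=>yyuryyTrTrTrT=>yyuryyurTrTrT=>yyuryyuryTrTrTrT=>yyuryyuryurTrTrT=>yyuryyuryururTrT=>yyuryyuryurururT=>yyuryyuryurururu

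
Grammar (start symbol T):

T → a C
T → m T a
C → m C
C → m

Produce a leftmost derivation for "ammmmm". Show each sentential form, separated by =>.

T => aC => amC => ammC => ammmC => ammmmC => ammmmm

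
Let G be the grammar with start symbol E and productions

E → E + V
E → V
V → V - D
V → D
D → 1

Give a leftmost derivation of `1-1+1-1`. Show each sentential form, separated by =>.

E => E+V => V+V => V-D+V => D-D+V => 1-D+V => 1-1+V => 1-1+V-D => 1-1+D-D => 1-1+1-D => 1-1+1-1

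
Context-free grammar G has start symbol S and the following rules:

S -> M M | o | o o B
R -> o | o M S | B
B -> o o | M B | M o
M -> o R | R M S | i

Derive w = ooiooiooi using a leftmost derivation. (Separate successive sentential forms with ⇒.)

S ⇒ MM   [S -> M M]
MM ⇒ oRM   [M -> o R]
oRM ⇒ ooMSM   [R -> o M S]
ooMSM ⇒ ooiSM   [M -> i]
ooiSM ⇒ ooiooBM   [S -> o o B]
ooiooBM ⇒ ooiooMBM   [B -> M B]
ooiooMBM ⇒ ooiooiBM   [M -> i]
ooiooiBM ⇒ ooiooiooM   [B -> o o]
ooiooiooM ⇒ ooiooiooi   [M -> i]

S⇒MM⇒oRM⇒ooMSM⇒ooiSM⇒ooiooBM⇒ooiooMBM⇒ooiooiBM⇒ooiooiooM⇒ooiooiooi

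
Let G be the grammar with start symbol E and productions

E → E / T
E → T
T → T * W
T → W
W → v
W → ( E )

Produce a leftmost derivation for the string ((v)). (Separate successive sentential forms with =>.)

E=>T=>W=>(E)=>(T)=>(W)=>((E))=>((T))=>((W))=>((v))

E => T   [E → T]
T => W   [T → W]
W => (E)   [W → ( E )]
(E) => (T)   [E → T]
(T) => (W)   [T → W]
(W) => ((E))   [W → ( E )]
((E)) => ((T))   [E → T]
((T)) => ((W))   [T → W]
((W)) => ((v))   [W → v]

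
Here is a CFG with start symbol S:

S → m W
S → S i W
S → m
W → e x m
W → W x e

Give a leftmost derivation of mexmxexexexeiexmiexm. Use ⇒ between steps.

S ⇒ SiW ⇒ SiWiW ⇒ mWiWiW ⇒ mWxeiWiW ⇒ mWxexeiWiW ⇒ mWxexexeiWiW ⇒ mWxexexexeiWiW ⇒ mexmxexexexeiWiW ⇒ mexmxexexexeiexmiW ⇒ mexmxexexexeiexmiexm

S ⇒ SiW   [S → S i W]
SiW ⇒ SiWiW   [S → S i W]
SiWiW ⇒ mWiWiW   [S → m W]
mWiWiW ⇒ mWxeiWiW   [W → W x e]
mWxeiWiW ⇒ mWxexeiWiW   [W → W x e]
mWxexeiWiW ⇒ mWxexexeiWiW   [W → W x e]
mWxexexeiWiW ⇒ mWxexexexeiWiW   [W → W x e]
mWxexexexeiWiW ⇒ mexmxexexexeiWiW   [W → e x m]
mexmxexexexeiWiW ⇒ mexmxexexexeiexmiW   [W → e x m]
mexmxexexexeiexmiW ⇒ mexmxexexexeiexmiexm   [W → e x m]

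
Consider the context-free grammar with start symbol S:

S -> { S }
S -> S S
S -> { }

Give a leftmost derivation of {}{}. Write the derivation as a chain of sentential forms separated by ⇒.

S⇒SS⇒{}S⇒{}{}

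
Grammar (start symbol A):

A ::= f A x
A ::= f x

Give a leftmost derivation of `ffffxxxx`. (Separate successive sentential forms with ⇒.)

A ⇒ fAx   [A ::= f A x]
fAx ⇒ ffAxx   [A ::= f A x]
ffAxx ⇒ fffAxxx   [A ::= f A x]
fffAxxx ⇒ ffffxxxx   [A ::= f x]

A ⇒ fAx ⇒ ffAxx ⇒ fffAxxx ⇒ ffffxxxx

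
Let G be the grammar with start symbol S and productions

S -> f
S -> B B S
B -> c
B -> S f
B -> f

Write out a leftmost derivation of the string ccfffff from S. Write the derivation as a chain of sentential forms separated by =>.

S => BBS => SfBS => BBSfBS => cBSfBS => ccSfBS => ccffBS => ccffSfS => ccffffS => ccfffff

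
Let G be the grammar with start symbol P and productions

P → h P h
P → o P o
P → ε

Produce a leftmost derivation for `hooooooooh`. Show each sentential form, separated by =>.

P => hPh => hoPoh => hooPooh => hoooPoooh => hooooPooooh => hooooooooh

P => hPh   [P → h P h]
hPh => hoPoh   [P → o P o]
hoPoh => hooPooh   [P → o P o]
hooPooh => hoooPoooh   [P → o P o]
hoooPoooh => hooooPooooh   [P → o P o]
hooooPooooh => hooooooooh   [P → ε]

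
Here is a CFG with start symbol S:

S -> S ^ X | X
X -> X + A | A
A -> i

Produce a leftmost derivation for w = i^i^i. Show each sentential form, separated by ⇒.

S ⇒ S^X ⇒ S^X^X ⇒ X^X^X ⇒ A^X^X ⇒ i^X^X ⇒ i^A^X ⇒ i^i^X ⇒ i^i^A ⇒ i^i^i

S ⇒ S^X   [S -> S ^ X]
S^X ⇒ S^X^X   [S -> S ^ X]
S^X^X ⇒ X^X^X   [S -> X]
X^X^X ⇒ A^X^X   [X -> A]
A^X^X ⇒ i^X^X   [A -> i]
i^X^X ⇒ i^A^X   [X -> A]
i^A^X ⇒ i^i^X   [A -> i]
i^i^X ⇒ i^i^A   [X -> A]
i^i^A ⇒ i^i^i   [A -> i]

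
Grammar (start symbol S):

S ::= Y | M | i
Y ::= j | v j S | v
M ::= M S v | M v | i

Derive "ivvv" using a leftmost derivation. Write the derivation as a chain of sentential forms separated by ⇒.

S ⇒ M   [S ::= M]
M ⇒ Mv   [M ::= M v]
Mv ⇒ MSvv   [M ::= M S v]
MSvv ⇒ iSvv   [M ::= i]
iSvv ⇒ iYvv   [S ::= Y]
iYvv ⇒ ivvv   [Y ::= v]

S⇒M⇒Mv⇒MSvv⇒iSvv⇒iYvv⇒ivvv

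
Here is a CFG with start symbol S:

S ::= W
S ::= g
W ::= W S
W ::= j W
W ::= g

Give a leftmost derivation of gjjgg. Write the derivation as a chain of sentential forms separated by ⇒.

S⇒W⇒WS⇒gS⇒gW⇒gjW⇒gjjW⇒gjjWS⇒gjjgS⇒gjjgg

S ⇒ W   [S ::= W]
W ⇒ WS   [W ::= W S]
WS ⇒ gS   [W ::= g]
gS ⇒ gW   [S ::= W]
gW ⇒ gjW   [W ::= j W]
gjW ⇒ gjjW   [W ::= j W]
gjjW ⇒ gjjWS   [W ::= W S]
gjjWS ⇒ gjjgS   [W ::= g]
gjjgS ⇒ gjjgg   [S ::= g]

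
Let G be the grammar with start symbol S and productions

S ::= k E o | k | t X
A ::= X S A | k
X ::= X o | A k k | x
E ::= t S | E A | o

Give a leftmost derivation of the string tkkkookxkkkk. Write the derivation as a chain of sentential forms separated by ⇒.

S ⇒ tX ⇒ tAkk ⇒ tXSAkk ⇒ tXoSAkk ⇒ tXooSAkk ⇒ tAkkooSAkk ⇒ tkkkooSAkk ⇒ tkkkookAkk ⇒ tkkkookXSAkk ⇒ tkkkookxSAkk ⇒ tkkkookxkAkk ⇒ tkkkookxkkkk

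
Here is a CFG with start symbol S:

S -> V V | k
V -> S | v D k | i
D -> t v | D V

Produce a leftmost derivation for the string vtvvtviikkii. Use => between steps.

S=>VV=>SV=>VVV=>vDkVV=>vDVkVV=>vtvVkVV=>vtvvDkkVV=>vtvvDVkkVV=>vtvvDVVkkVV=>vtvvtvVVkkVV=>vtvvtviVkkVV=>vtvvtviikkVV=>vtvvtviikkiV=>vtvvtviikkii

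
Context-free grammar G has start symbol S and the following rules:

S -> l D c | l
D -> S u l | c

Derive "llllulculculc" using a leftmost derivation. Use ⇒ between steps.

S ⇒ lDc ⇒ lSulc ⇒ llDculc ⇒ llSulculc ⇒ lllDculculc ⇒ lllSulculculc ⇒ llllulculculc

S ⇒ lDc   [S -> l D c]
lDc ⇒ lSulc   [D -> S u l]
lSulc ⇒ llDculc   [S -> l D c]
llDculc ⇒ llSulculc   [D -> S u l]
llSulculc ⇒ lllDculculc   [S -> l D c]
lllDculculc ⇒ lllSulculculc   [D -> S u l]
lllSulculculc ⇒ llllulculculc   [S -> l]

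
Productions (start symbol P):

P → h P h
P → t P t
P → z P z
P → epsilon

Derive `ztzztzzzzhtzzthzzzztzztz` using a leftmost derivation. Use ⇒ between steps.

P ⇒ zPz ⇒ ztPtz ⇒ ztzPztz ⇒ ztzzPzztz ⇒ ztzztPtzztz ⇒ ztzztzPztzztz ⇒ ztzztzzPzztzztz ⇒ ztzztzzzPzzztzztz ⇒ ztzztzzzzPzzzztzztz ⇒ ztzztzzzzhPhzzzztzztz ⇒ ztzztzzzzhtPthzzzztzztz ⇒ ztzztzzzzhtzPzthzzzztzztz ⇒ ztzztzzzzhtzzthzzzztzztz

P ⇒ zPz   [P → z P z]
zPz ⇒ ztPtz   [P → t P t]
ztPtz ⇒ ztzPztz   [P → z P z]
ztzPztz ⇒ ztzzPzztz   [P → z P z]
ztzzPzztz ⇒ ztzztPtzztz   [P → t P t]
ztzztPtzztz ⇒ ztzztzPztzztz   [P → z P z]
ztzztzPztzztz ⇒ ztzztzzPzztzztz   [P → z P z]
ztzztzzPzztzztz ⇒ ztzztzzzPzzztzztz   [P → z P z]
ztzztzzzPzzztzztz ⇒ ztzztzzzzPzzzztzztz   [P → z P z]
ztzztzzzzPzzzztzztz ⇒ ztzztzzzzhPhzzzztzztz   [P → h P h]
ztzztzzzzhPhzzzztzztz ⇒ ztzztzzzzhtPthzzzztzztz   [P → t P t]
ztzztzzzzhtPthzzzztzztz ⇒ ztzztzzzzhtzPzthzzzztzztz   [P → z P z]
ztzztzzzzhtzPzthzzzztzztz ⇒ ztzztzzzzhtzzthzzzztzztz   [P → epsilon]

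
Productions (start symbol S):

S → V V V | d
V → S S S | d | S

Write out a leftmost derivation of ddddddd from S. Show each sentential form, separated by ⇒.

S ⇒ VVV ⇒ SSSVV ⇒ dSSVV ⇒ ddSVV ⇒ ddVVVVV ⇒ dddVVVV ⇒ ddddVVV ⇒ dddddVV ⇒ ddddddV ⇒ ddddddd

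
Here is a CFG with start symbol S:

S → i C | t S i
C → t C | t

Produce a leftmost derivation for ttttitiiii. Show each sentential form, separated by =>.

S => tSi => ttSii => tttSiii => ttttSiiii => ttttiCiiii => ttttitiiii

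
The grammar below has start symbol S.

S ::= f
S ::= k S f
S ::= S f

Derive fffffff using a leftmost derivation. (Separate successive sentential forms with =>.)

S=>Sf=>Sff=>Sfff=>Sffff=>Sfffff=>Sffffff=>fffffff

S => Sf   [S ::= S f]
Sf => Sff   [S ::= S f]
Sff => Sfff   [S ::= S f]
Sfff => Sffff   [S ::= S f]
Sffff => Sfffff   [S ::= S f]
Sfffff => Sffffff   [S ::= S f]
Sffffff => fffffff   [S ::= f]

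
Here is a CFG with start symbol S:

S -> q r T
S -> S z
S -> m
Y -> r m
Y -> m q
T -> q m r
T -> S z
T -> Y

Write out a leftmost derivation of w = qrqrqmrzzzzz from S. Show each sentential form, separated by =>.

S => Sz => Szz => qrTzz => qrSzzz => qrSzzzz => qrSzzzzz => qrqrTzzzzz => qrqrqmrzzzzz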